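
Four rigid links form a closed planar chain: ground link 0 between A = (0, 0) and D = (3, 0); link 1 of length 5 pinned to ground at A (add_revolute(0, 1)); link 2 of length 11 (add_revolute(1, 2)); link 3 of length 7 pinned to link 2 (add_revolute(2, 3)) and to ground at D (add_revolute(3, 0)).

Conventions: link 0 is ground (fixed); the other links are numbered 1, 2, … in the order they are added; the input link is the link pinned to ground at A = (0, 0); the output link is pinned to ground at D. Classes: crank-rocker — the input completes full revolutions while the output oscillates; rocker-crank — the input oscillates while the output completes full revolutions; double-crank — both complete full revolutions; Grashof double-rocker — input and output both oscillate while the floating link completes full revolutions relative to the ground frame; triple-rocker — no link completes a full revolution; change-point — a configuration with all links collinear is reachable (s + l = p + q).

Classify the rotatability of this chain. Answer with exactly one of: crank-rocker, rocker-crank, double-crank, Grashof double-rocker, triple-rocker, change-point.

lengths: ground=3, input=5, coupler=11, output=7
sorted: s=3 (shortest), l=11 (longest), p+q=12
s + l = 14 vs p + q = 12
s + l > p + q → non-Grashof → no link fully rotates → triple-rocker

triple-rocker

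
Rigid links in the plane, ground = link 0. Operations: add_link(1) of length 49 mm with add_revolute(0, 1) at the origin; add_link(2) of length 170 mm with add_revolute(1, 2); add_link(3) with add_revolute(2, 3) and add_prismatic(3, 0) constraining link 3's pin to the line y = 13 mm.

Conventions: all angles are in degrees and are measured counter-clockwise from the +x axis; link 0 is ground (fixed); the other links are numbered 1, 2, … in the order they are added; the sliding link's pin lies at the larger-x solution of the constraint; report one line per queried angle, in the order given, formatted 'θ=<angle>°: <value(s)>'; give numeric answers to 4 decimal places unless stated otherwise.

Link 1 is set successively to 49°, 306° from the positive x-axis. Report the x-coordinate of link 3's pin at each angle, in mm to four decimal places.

geometry: r = 49 mm, L = 170 mm, e = 13 mm
θ=49°: crank pin P = (r cos θ, r sin θ) = (32.146892, 36.980769)
θ=49°: h = r sin θ − e = 36.980769 − 13 = 23.980769
θ=49°: x = r cos θ + √(L² − h²) = 32.146892 + 168.300097 = 200.446990
θ=306°: crank pin P = (r cos θ, r sin θ) = (28.801477, -39.641833)
θ=306°: h = r sin θ − e = -39.641833 − 13 = -52.641833
θ=306°: x = r cos θ + √(L² − h²) = 28.801477 + 161.644169 = 190.445647

θ=49°: 200.4470
θ=306°: 190.4456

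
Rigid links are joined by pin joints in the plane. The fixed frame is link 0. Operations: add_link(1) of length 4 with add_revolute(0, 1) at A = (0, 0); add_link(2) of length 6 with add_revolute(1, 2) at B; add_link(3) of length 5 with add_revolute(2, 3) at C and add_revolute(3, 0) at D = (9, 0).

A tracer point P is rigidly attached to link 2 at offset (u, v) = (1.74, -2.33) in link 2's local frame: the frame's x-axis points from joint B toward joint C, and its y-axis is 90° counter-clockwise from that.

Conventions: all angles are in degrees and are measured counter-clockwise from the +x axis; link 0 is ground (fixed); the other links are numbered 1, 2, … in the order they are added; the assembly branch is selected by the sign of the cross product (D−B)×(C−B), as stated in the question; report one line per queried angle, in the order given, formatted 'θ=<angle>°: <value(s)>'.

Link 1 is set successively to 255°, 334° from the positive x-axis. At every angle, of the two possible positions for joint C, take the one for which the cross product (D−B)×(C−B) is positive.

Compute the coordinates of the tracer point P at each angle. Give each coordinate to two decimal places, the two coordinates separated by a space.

A=(0,0), D=(9.00,0)
θ=255°: B = A + 4.00·(cos255°, sin255°) = (-1.0353, -3.8637)
θ=255°: |BD| = 10.7534
θ=255°: circle(B,6.00) ∩ circle(D,5.00): a=5.8882, h=1.1531
θ=255°:   candidates: C₊=(4.0454,-0.6720) cross=12.400; C₋=(4.8740,-2.8242) cross=-12.400
θ=255°:   branch + wants cross > 0 → take C=(4.0454,-0.6720) (cross=12.400)
θ=255°: ex = (C−B)/|BC| = (0.8468,0.5320); ey = (-0.5320,0.8468)
θ=255°: P = B + 1.74·ex + -2.33·ey = (1.6776,-4.9111)
θ=334°: B = A + 4.00·(cos334°, sin334°) = (3.5952, -1.7535)
θ=334°: |BD| = 5.6822
θ=334°: circle(B,6.00) ∩ circle(D,5.00): a=3.8090, h=4.6359
θ=334°:   candidates: C₊=(5.7877,3.8316) cross=26.342; C₋=(8.6489,-4.9877) cross=-26.342
θ=334°:   branch + wants cross > 0 → take C=(5.7877,3.8316) (cross=26.342)
θ=334°: ex = (C−B)/|BC| = (0.3654,0.9308); ey = (-0.9308,0.3654)
θ=334°: P = B + 1.74·ex + -2.33·ey = (6.3999,-0.9852)

θ=255°: 1.68 -4.91
θ=334°: 6.40 -0.99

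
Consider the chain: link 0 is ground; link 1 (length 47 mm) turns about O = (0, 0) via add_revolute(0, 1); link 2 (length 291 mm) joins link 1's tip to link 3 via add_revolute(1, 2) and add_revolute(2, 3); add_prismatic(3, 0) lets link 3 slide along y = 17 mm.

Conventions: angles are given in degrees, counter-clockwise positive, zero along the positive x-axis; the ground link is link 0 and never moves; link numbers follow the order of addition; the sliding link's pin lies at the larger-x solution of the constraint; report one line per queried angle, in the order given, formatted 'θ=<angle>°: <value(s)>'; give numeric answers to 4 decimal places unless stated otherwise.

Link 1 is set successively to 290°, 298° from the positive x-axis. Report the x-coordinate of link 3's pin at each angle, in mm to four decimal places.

geometry: r = 47 mm, L = 291 mm, e = 17 mm
θ=290°: crank pin P = (r cos θ, r sin θ) = (16.074947, -44.165553)
θ=290°: h = r sin θ − e = -44.165553 − 17 = -61.165553
θ=290°: x = r cos θ + √(L² − h²) = 16.074947 + 284.499165 = 300.574112
θ=298°: crank pin P = (r cos θ, r sin θ) = (22.065163, -41.498537)
θ=298°: h = r sin θ − e = -41.498537 − 17 = -58.498537
θ=298°: x = r cos θ + √(L² − h²) = 22.065163 + 285.059505 = 307.124668

θ=290°: 300.5741
θ=298°: 307.1247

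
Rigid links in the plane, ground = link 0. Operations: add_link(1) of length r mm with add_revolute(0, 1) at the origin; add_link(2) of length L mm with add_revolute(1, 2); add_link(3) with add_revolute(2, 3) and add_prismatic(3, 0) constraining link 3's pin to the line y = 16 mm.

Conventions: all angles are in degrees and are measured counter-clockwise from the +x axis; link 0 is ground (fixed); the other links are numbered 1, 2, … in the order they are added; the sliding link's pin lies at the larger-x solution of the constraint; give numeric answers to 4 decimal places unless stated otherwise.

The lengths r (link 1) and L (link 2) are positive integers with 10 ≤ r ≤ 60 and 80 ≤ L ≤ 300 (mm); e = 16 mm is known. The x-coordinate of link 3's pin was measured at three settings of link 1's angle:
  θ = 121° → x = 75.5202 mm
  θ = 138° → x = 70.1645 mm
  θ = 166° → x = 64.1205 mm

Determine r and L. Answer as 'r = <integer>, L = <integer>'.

constraint per measurement: (x − r cos θ)² + (r sin θ − e)² = L²
subtracting the θ₁ and θ₂ equations cancels the r² and L² terms:
r = (x₁² − x₂²) / (2[(x₁cos θ₁ + e sin θ₁) − (x₂cos θ₂ + e sin θ₂)]) = 23.9998 → r = 24
L² = (x₁ − r cos θ₁)² + (r sin θ₁ − e)² = 7743.9935 → L = 88.0000 → L = 88
check at θ₃=166°: x = 64.1205 (printed 64.1205) ✓

r = 24, L = 88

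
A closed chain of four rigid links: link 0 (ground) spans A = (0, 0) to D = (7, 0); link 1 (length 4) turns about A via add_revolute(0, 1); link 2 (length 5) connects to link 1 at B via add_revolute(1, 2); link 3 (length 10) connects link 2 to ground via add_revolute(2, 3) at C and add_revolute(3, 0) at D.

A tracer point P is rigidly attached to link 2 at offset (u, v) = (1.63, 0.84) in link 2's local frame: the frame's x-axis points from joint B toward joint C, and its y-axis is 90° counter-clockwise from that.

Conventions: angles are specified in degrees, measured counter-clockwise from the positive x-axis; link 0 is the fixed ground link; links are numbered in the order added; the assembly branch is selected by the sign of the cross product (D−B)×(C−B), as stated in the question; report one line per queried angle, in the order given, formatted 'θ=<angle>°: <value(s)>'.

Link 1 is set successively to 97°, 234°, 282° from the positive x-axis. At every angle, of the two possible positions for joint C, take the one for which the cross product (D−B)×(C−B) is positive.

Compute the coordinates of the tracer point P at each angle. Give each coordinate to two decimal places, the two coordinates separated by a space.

A=(0,0), D=(7.00,0)
θ=97°: B = A + 4.00·(cos97°, sin97°) = (-0.4875, 3.9702)
θ=97°: |BD| = 8.4749
θ=97°: circle(B,5.00) ∩ circle(D,10.00): a=-0.1873, h=4.9965
θ=97°:   candidates: C₊=(1.6877,8.4723) cross=42.345; C₋=(-2.9936,-0.3564) cross=-42.345
θ=97°:   branch + wants cross > 0 → take C=(1.6877,8.4723) (cross=42.345)
θ=97°: ex = (C−B)/|BC| = (0.4350,0.9004); ey = (-0.9004,0.4350)
θ=97°: P = B + 1.63·ex + 0.84·ey = (-0.5347,5.8033)
θ=234°: B = A + 4.00·(cos234°, sin234°) = (-2.3511, -3.2361)
θ=234°: |BD| = 9.8953
θ=234°: circle(B,5.00) ∩ circle(D,10.00): a=1.1579, h=4.8641
θ=234°:   candidates: C₊=(-2.8476,1.7392) cross=48.131; C₋=(0.3338,-7.4540) cross=-48.131
θ=234°:   branch + wants cross > 0 → take C=(-2.8476,1.7392) (cross=48.131)
θ=234°: ex = (C−B)/|BC| = (-0.0993,0.9951); ey = (-0.9951,-0.0993)
θ=234°: P = B + 1.63·ex + 0.84·ey = (-3.3488,-1.6975)
θ=282°: B = A + 4.00·(cos282°, sin282°) = (0.8316, -3.9126)
θ=282°: |BD| = 7.3046
θ=282°: circle(B,5.00) ∩ circle(D,10.00): a=-1.4815, h=4.7755
θ=282°:   candidates: C₊=(-2.9773,-0.6735) cross=34.883; C₋=(2.1385,-8.7388) cross=-34.883
θ=282°:   branch + wants cross > 0 → take C=(-2.9773,-0.6735) (cross=34.883)
θ=282°: ex = (C−B)/|BC| = (-0.7618,0.6478); ey = (-0.6478,-0.7618)
θ=282°: P = B + 1.63·ex + 0.84·ey = (-0.9542,-3.4965)

θ=97°: -0.53 5.80
θ=234°: -3.35 -1.70
θ=282°: -0.95 -3.50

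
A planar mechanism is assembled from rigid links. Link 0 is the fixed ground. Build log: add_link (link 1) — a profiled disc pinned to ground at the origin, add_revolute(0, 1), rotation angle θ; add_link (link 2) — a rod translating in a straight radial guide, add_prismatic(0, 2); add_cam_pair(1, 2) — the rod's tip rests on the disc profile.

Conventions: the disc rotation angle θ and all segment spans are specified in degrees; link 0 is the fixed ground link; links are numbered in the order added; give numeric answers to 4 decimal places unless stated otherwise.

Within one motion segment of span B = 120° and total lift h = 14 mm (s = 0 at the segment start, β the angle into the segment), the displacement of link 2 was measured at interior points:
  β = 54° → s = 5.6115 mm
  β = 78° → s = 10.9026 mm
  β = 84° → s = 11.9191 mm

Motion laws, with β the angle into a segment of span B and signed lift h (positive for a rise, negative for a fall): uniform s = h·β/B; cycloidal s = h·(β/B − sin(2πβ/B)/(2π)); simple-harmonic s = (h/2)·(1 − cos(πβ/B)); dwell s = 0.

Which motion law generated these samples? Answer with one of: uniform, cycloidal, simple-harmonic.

candidates at β/B = r: uniform s = h·r (linear in β); cycloidal s = h·(r − sin(2πr)/(2π)); simple-harmonic s = (h/2)(1 − cos(πr))
β=54°: printed 5.6115 | uniform 6.3000, cycloidal 5.6115, simple-harmonic 5.9050
β=78°: printed 10.9026 | uniform 9.1000, cycloidal 10.9026, simple-harmonic 10.1779
β=84°: printed 11.9191 | uniform 9.8000, cycloidal 11.9191, simple-harmonic 11.1145
only one law matches every sample → cycloidal

cycloidal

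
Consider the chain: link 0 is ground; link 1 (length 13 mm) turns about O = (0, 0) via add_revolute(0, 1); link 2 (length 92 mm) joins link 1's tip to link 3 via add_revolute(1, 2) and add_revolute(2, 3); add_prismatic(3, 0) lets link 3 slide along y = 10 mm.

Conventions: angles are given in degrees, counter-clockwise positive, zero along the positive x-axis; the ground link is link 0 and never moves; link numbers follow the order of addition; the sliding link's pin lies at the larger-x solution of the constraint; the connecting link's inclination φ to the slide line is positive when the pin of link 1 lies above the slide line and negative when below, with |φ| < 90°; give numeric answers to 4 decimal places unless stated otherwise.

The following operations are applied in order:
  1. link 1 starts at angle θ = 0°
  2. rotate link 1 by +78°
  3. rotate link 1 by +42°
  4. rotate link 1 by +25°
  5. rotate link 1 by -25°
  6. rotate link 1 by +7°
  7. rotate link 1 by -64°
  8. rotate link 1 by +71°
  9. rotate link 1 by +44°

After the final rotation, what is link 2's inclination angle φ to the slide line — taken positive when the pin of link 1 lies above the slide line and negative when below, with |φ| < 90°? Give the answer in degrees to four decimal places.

geometry: r = 13 mm, L = 92 mm, e = 10 mm; θ starts at 0°
rotate link 1 by +78°: θ ← 0° +78° = 78°
rotate link 1 by +42°: θ ← 78° +42° = 120°
rotate link 1 by +25°: θ ← 120° +25° = 145°
rotate link 1 by -25°: θ ← 145° -25° = 120°
rotate link 1 by +7°: θ ← 120° +7° = 127°
rotate link 1 by -64°: θ ← 127° -64° = 63°
rotate link 1 by +71°: θ ← 63° +71° = 134°
rotate link 1 by +44°: θ ← 134° +44° = 178°
h = r sin θ − e = 0.453693 − 10 = -9.546307
sin φ = h / L = -9.546307 / 92 = -0.10376420
φ = arcsin(-0.10376420) = -5.955972°

-5.9560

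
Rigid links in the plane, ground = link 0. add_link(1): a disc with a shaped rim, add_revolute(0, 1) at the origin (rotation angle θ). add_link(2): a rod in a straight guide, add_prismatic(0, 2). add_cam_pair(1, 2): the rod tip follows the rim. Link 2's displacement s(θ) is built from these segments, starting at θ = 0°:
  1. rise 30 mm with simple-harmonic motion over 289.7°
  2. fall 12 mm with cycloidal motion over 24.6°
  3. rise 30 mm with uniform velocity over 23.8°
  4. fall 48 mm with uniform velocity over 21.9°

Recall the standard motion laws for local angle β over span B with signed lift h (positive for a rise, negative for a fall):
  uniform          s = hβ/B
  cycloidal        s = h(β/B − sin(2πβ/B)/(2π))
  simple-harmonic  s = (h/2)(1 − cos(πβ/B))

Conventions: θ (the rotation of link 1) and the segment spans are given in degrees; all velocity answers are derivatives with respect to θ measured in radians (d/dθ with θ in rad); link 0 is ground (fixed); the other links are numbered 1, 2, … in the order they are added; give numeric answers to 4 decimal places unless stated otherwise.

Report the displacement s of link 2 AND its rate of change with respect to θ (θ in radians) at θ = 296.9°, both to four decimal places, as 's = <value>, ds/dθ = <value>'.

segment 1 (0° to 289.7°, simple-harmonic, h = 30) is passed completely: s = 0.0000 + (30) = 30.0000
θ = 296.9° falls in segment 2 (289.7° to 314.3°, cycloidal, h = -12): β = 296.9 − 289.7 = 7.2°, B = 24.6°; Δs = -12·(0.2927 − sin(2π·0.2927)/(2π)) = -1.6706; s = 30.0000 − 1.6706 = 28.3294
velocity in seg [289.7°–314.3°] (cycloidal), θ in radians: β = 7.2° = 0.1257 rad, B = 24.6° = 0.4294 rad; ds/dθ = (h/B)(1 − cos(2πβ/B)) = ((-12)/0.4294)(1 − cos(2π·0.2927)) = -35.355171 mm/rad

s = 28.3294, ds/dθ = -35.3552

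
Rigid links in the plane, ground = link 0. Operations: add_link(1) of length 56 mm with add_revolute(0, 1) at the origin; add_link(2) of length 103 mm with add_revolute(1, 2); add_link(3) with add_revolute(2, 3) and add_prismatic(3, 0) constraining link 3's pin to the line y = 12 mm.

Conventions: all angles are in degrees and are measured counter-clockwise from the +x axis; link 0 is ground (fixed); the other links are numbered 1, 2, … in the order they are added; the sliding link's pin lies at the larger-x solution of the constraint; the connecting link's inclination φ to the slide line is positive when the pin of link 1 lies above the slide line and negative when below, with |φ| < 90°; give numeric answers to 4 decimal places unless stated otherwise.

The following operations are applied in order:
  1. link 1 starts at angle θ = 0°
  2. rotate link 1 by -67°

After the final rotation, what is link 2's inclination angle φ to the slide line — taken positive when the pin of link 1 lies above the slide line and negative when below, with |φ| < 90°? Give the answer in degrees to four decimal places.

geometry: r = 56 mm, L = 103 mm, e = 12 mm; θ starts at 0°
rotate link 1 by -67°: θ ← 0° -67° = -67°
h = r sin θ − e = -51.548272 − 12 = -63.548272
sin φ = h / L = -63.548272 / 103 = -0.61697351
φ = arcsin(-0.61697351) = -38.095460°

-38.0955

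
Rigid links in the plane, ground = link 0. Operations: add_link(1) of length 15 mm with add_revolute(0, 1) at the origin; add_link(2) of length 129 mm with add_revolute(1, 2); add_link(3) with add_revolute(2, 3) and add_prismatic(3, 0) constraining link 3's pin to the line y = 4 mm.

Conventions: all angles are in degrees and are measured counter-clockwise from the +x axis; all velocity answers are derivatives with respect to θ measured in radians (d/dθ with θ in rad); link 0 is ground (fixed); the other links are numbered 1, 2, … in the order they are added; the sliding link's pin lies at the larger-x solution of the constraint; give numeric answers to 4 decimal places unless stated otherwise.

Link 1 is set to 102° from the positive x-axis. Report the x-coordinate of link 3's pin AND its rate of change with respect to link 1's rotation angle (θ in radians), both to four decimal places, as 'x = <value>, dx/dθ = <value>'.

geometry: r = 15 mm, L = 129 mm, e = 4 mm
crank pin P = (r cos θ, r sin θ) = (-3.118675, 14.672214)
h = r sin θ − e = 14.672214 − 4 = 10.672214
x = r cos θ + √(L² − h²) = -3.118675 + 128.557784 = 125.439109
dx/dθ = −r sin θ − h·r cos θ/√(L² − h²) (θ in radians; h = 10.672214) = -14.413317

x = 125.4391, dx/dθ = -14.4133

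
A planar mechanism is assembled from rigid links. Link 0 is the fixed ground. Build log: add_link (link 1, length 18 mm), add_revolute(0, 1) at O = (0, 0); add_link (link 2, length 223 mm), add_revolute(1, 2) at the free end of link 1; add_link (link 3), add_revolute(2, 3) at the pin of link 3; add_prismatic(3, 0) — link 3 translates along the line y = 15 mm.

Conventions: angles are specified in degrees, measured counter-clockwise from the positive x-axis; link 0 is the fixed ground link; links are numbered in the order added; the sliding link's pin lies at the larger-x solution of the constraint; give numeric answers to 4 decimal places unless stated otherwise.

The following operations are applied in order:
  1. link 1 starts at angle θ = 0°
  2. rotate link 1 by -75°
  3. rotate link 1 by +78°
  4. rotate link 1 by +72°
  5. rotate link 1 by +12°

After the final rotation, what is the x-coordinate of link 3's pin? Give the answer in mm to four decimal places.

geometry: r = 18 mm, L = 223 mm, e = 15 mm; θ starts at 0°
rotate link 1 by -75°: θ ← 0° -75° = -75°
rotate link 1 by +78°: θ ← -75° +78° = 3°
rotate link 1 by +72°: θ ← 3° +72° = 75°
rotate link 1 by +12°: θ ← 75° +12° = 87°
crank pin P = (r cos θ, r sin θ) = (0.942047, 17.975332)
h = r sin θ − e = 17.975332 − 15 = 2.975332
x = r cos θ + √(L² − h²) = 0.942047 + 222.980150 = 223.922197

223.9222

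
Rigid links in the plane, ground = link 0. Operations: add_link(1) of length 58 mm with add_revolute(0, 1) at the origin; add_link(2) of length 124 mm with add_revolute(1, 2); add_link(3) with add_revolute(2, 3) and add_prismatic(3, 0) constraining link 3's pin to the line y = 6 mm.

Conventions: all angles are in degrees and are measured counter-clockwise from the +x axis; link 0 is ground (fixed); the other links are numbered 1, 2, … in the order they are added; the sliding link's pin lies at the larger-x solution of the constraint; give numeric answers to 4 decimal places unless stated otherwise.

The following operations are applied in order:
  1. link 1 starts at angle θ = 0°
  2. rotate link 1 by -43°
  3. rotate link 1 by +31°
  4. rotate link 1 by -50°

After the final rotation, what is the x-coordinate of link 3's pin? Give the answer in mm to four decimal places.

geometry: r = 58 mm, L = 124 mm, e = 6 mm; θ starts at 0°
rotate link 1 by -43°: θ ← 0° -43° = -43°
rotate link 1 by +31°: θ ← -43° +31° = -12°
rotate link 1 by -50°: θ ← -12° -50° = -62°
crank pin P = (r cos θ, r sin θ) = (27.229351, -51.210960)
h = r sin θ − e = -51.210960 − 6 = -57.210960
x = r cos θ + √(L² − h²) = 27.229351 + 110.013208 = 137.242559

137.2426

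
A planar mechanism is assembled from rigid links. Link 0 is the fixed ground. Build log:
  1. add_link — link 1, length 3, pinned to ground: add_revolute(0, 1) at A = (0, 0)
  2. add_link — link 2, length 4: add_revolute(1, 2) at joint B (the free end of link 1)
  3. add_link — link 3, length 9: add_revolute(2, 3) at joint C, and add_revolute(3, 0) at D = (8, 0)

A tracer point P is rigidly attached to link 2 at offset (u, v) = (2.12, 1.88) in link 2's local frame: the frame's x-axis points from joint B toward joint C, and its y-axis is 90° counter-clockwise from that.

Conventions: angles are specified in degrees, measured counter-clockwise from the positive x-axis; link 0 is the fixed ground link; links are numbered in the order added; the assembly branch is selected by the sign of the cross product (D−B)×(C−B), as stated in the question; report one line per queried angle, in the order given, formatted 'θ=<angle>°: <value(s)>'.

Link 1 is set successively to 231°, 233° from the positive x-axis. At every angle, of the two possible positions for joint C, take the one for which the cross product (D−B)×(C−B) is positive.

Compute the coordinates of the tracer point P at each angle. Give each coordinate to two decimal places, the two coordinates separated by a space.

A=(0,0), D=(8.00,0)
θ=231°: B = A + 3.00·(cos231°, sin231°) = (-1.8880, -2.3314)
θ=231°: |BD| = 10.1591
θ=231°: circle(B,4.00) ∩ circle(D,9.00): a=1.8805, h=3.5304
θ=231°:   candidates: C₊=(-0.8679,1.5363) cross=35.866; C₋=(0.7525,-5.3361) cross=-35.866
θ=231°:   branch + wants cross > 0 → take C=(-0.8679,1.5363) (cross=35.866)
θ=231°: ex = (C−B)/|BC| = (0.2550,0.9669); ey = (-0.9669,0.2550)
θ=231°: P = B + 2.12·ex + 1.88·ey = (-3.1652,0.1979)
θ=233°: B = A + 3.00·(cos233°, sin233°) = (-1.8054, -2.3959)
θ=233°: |BD| = 10.0939
θ=233°: circle(B,4.00) ∩ circle(D,9.00): a=1.8272, h=3.5583
θ=233°:   candidates: C₊=(-0.8751,1.4944) cross=35.917; C₋=(0.8141,-5.4188) cross=-35.917
θ=233°:   branch + wants cross > 0 → take C=(-0.8751,1.4944) (cross=35.917)
θ=233°: ex = (C−B)/|BC| = (0.2326,0.9726); ey = (-0.9726,0.2326)
θ=233°: P = B + 2.12·ex + 1.88·ey = (-3.1408,0.1032)

θ=231°: -3.17 0.20
θ=233°: -3.14 0.10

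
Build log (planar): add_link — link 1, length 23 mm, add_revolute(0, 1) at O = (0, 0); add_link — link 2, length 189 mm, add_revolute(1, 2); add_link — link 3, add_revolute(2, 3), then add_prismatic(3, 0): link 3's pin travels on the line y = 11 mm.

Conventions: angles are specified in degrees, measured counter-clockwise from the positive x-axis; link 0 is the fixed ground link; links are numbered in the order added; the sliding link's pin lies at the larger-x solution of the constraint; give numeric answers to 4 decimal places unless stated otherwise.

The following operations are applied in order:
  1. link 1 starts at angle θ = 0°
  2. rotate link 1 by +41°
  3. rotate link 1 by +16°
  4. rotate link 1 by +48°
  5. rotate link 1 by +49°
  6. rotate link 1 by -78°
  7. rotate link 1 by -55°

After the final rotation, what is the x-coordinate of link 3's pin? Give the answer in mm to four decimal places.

geometry: r = 23 mm, L = 189 mm, e = 11 mm; θ starts at 0°
rotate link 1 by +41°: θ ← 0° +41° = 41°
rotate link 1 by +16°: θ ← 41° +16° = 57°
rotate link 1 by +48°: θ ← 57° +48° = 105°
rotate link 1 by +49°: θ ← 105° +49° = 154°
rotate link 1 by -78°: θ ← 154° -78° = 76°
rotate link 1 by -55°: θ ← 76° -55° = 21°
crank pin P = (r cos θ, r sin θ) = (21.472350, 8.242463)
h = r sin θ − e = 8.242463 − 11 = -2.757537
x = r cos θ + √(L² − h²) = 21.472350 + 188.979882 = 210.452232

210.4522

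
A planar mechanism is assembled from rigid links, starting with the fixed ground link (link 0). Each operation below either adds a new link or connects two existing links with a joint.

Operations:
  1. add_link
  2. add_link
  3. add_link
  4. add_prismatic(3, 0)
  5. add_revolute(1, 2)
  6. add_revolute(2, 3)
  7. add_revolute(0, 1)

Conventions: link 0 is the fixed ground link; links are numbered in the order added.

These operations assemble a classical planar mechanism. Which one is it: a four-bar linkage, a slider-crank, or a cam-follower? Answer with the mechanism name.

links: 4 (incl. ground); joints: 3 revolute, 1 prismatic, 0 higher (cam) pair, forming one closed loop
4 links, 3 revolutes + 1 prismatic in one loop → slider-crank

slider-crank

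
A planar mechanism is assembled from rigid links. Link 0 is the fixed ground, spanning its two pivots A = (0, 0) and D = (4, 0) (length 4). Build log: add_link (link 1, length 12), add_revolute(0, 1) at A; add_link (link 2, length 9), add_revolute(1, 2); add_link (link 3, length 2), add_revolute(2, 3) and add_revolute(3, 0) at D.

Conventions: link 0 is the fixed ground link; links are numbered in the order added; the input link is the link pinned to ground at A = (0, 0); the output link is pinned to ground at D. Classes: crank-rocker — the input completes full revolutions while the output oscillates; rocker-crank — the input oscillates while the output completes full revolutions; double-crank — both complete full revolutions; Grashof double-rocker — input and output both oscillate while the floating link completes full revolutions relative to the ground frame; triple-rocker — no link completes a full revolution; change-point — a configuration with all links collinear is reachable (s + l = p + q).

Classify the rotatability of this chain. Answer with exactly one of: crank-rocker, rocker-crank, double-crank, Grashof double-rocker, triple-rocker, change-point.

lengths: ground=4, input=12, coupler=9, output=2
sorted: s=2 (shortest), l=12 (longest), p+q=13
s + l = 14 vs p + q = 13
s + l > p + q → non-Grashof → no link fully rotates → triple-rocker

triple-rocker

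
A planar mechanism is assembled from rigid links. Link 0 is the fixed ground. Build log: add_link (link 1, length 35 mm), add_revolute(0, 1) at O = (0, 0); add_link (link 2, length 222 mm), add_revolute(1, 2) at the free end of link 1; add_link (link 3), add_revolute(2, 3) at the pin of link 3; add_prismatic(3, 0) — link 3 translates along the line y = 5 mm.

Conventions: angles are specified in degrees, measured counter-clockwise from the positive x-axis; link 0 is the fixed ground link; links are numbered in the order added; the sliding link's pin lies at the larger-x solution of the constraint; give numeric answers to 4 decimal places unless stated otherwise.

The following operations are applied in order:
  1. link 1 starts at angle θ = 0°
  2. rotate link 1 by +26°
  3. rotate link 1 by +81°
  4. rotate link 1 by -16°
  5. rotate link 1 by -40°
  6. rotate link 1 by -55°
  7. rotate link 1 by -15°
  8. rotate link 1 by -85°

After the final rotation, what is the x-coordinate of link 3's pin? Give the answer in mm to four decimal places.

geometry: r = 35 mm, L = 222 mm, e = 5 mm; θ starts at 0°
rotate link 1 by +26°: θ ← 0° +26° = 26°
rotate link 1 by +81°: θ ← 26° +81° = 107°
rotate link 1 by -16°: θ ← 107° -16° = 91°
rotate link 1 by -40°: θ ← 91° -40° = 51°
rotate link 1 by -55°: θ ← 51° -55° = -4°
rotate link 1 by -15°: θ ← -4° -15° = -19°
rotate link 1 by -85°: θ ← -19° -85° = -104°
crank pin P = (r cos θ, r sin θ) = (-8.467266, -33.960350)
h = r sin θ − e = -33.960350 − 5 = -38.960350
x = r cos θ + √(L² − h²) = -8.467266 + 218.554549 = 210.087283

210.0873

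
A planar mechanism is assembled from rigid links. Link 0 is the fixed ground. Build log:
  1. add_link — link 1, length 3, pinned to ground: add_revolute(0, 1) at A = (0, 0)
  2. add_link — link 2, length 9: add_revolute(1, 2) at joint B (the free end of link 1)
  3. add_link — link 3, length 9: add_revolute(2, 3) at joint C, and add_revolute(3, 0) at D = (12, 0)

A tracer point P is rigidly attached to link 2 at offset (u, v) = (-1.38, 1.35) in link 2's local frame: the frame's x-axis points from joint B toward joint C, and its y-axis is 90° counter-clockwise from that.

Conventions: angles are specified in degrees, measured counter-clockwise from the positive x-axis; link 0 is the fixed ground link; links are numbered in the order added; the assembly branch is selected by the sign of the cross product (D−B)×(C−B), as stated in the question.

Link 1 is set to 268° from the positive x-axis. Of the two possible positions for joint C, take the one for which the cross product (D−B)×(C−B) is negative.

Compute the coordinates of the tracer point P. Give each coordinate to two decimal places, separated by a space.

A=(0,0), D=(12.00,0)
B = A + 3.00·(cos268°, sin268°) = (-0.1047, -2.9982)
|BD| = 12.4705
circle(B,9.00) ∩ circle(D,9.00): a=6.2352, h=6.4901
  candidates: C₊=(4.3873,4.8007) cross=80.935; C₋=(7.5080,-7.7989) cross=-80.935
  branch - wants cross < 0 → take C=(7.5080,-7.7989) (cross=-80.935)
ex = (C−B)/|BC| = (0.8459,-0.5334); ey = (0.5334,0.8459)
P = B + -1.38·ex + 1.35·ey = (-0.5519,-1.1202)

-0.55 -1.12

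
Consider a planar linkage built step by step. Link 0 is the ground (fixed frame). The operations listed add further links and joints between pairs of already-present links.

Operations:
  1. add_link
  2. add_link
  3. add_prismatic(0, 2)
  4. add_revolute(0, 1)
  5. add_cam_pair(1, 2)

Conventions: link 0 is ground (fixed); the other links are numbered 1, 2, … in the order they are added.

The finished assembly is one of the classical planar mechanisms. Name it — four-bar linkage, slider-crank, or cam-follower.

links: 3 (incl. ground); joints: 1 revolute, 1 prismatic, 1 higher (cam) pair, forming one closed loop
3 links, revolute + prismatic + higher pair in one loop → cam-follower

cam-follower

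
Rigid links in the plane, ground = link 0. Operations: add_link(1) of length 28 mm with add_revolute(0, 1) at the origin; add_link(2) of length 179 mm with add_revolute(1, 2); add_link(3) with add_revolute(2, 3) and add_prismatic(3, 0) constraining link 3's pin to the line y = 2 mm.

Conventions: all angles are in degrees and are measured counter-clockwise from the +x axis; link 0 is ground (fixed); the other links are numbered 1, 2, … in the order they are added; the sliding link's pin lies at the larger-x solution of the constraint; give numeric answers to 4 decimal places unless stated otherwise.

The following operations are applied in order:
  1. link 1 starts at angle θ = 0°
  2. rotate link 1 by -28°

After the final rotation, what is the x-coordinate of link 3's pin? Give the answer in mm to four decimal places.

geometry: r = 28 mm, L = 179 mm, e = 2 mm; θ starts at 0°
rotate link 1 by -28°: θ ← 0° -28° = -28°
crank pin P = (r cos θ, r sin θ) = (24.722533, -13.145204)
h = r sin θ − e = -13.145204 − 2 = -15.145204
x = r cos θ + √(L² − h²) = 24.722533 + 178.358131 = 203.080663

203.0807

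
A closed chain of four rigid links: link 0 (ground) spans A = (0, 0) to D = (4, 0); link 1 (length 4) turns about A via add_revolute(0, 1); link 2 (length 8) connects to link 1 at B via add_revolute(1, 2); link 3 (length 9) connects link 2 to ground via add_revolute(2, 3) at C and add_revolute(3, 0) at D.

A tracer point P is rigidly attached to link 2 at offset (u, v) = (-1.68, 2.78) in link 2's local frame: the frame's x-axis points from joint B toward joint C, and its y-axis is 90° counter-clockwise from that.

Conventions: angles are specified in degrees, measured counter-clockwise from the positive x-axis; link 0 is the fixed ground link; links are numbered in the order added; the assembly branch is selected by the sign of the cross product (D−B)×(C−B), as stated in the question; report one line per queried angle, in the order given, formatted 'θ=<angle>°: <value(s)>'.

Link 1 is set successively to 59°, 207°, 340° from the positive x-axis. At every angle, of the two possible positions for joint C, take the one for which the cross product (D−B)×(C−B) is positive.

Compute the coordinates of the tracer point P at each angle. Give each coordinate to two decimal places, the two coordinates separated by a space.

A=(0,0), D=(4.00,0)
θ=59°: B = A + 4.00·(cos59°, sin59°) = (2.0602, 3.4287)
θ=59°: |BD| = 3.9394
θ=59°: circle(B,8.00) ∩ circle(D,9.00): a=-0.1880, h=7.9978
θ=59°:   candidates: C₊=(8.9285,7.5306) cross=31.506; C₋=(-4.9933,-0.3460) cross=-31.506
θ=59°:   branch + wants cross > 0 → take C=(8.9285,7.5306) (cross=31.506)
θ=59°: ex = (C−B)/|BC| = (0.8585,0.5127); ey = (-0.5127,0.8585)
θ=59°: P = B + -1.68·ex + 2.78·ey = (-0.8076,4.9540)
θ=207°: B = A + 4.00·(cos207°, sin207°) = (-3.5640, -1.8160)
θ=207°: |BD| = 7.7790
θ=207°: circle(B,8.00) ∩ circle(D,9.00): a=2.7968, h=7.4952
θ=207°:   candidates: C₊=(-2.5942,6.1250) cross=58.305; C₋=(0.9052,-8.4512) cross=-58.305
θ=207°:   branch + wants cross > 0 → take C=(-2.5942,6.1250) (cross=58.305)
θ=207°: ex = (C−B)/|BC| = (0.1212,0.9926); ey = (-0.9926,0.1212)
θ=207°: P = B + -1.68·ex + 2.78·ey = (-6.5272,-3.1466)
θ=340°: B = A + 4.00·(cos340°, sin340°) = (3.7588, -1.3681)
θ=340°: |BD| = 1.3892
θ=340°: circle(B,8.00) ∩ circle(D,9.00): a=-5.4241, h=5.8804
θ=340°:   candidates: C₊=(-2.9742,-5.6887) cross=8.169; C₋=(8.6080,-7.7309) cross=-8.169
θ=340°:   branch + wants cross > 0 → take C=(-2.9742,-5.6887) (cross=8.169)
θ=340°: ex = (C−B)/|BC| = (-0.8416,-0.5401); ey = (0.5401,-0.8416)
θ=340°: P = B + -1.68·ex + 2.78·ey = (6.6741,-2.8005)

θ=59°: -0.81 4.95
θ=207°: -6.53 -3.15
θ=340°: 6.67 -2.80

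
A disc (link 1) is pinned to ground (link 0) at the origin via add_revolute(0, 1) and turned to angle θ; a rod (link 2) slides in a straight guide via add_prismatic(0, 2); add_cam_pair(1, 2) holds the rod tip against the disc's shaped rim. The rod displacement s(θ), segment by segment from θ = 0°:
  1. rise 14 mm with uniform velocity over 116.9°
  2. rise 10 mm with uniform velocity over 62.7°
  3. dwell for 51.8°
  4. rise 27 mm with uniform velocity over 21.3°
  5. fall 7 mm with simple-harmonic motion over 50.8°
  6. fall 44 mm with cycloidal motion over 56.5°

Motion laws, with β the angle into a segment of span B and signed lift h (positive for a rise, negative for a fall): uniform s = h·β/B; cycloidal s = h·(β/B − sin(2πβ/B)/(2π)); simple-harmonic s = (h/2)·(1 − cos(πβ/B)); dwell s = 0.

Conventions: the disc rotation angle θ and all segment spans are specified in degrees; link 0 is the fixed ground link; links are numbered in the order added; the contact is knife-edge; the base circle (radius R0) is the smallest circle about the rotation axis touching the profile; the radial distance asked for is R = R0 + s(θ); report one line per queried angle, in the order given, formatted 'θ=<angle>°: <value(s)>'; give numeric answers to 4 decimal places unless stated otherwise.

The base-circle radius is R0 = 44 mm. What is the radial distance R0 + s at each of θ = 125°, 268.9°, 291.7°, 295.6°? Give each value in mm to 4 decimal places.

segment 1 (0° to 116.9°, uniform, h = 14) is passed completely: s = 0.0000 + (14) = 14.0000
θ = 125° falls in segment 2 (116.9° to 179.6°, uniform, h = 10): β = 125 − 116.9 = 8.1°, B = 62.7°; Δs = 10·8.1/62.7 = 1.2919; s = 14.0000 + 1.2919 = 15.2919
segment 2 (116.9° to 179.6°, uniform, h = 10) is passed completely: s = 14.0000 + (10) = 24.0000
segment 3 (179.6° to 231.4°, dwell): s unchanged at 24.0000
segment 4 (231.4° to 252.7°, uniform, h = 27) is passed completely: s = 24.0000 + (27) = 51.0000
θ = 268.9° falls in segment 5 (252.7° to 303.5°, simple-harmonic, h = -7): β = 268.9 − 252.7 = 16.2°, B = 50.8°; Δs = -7/2·(1 − cos(π·0.3189)) = -1.6144; s = 51.0000 − 1.6144 = 49.3856
θ = 291.7° falls in segment 5 (252.7° to 303.5°, simple-harmonic, h = -7): β = 291.7 − 252.7 = 39°, B = 50.8°; Δs = -7/2·(1 − cos(π·0.7677)) = -6.1087; s = 51.0000 − 6.1087 = 44.8913
θ = 295.6° falls in segment 5 (252.7° to 303.5°, simple-harmonic, h = -7): β = 295.6 − 252.7 = 42.9°, B = 50.8°; Δs = -7/2·(1 − cos(π·0.8445)) = -6.5905; s = 51.0000 − 6.5905 = 44.4095
θ=125°: R = R0 + s = 44 + 15.2919 = 59.2919
θ=268.9°: R = R0 + s = 44 + 49.3856 = 93.3856
θ=291.7°: R = R0 + s = 44 + 44.8913 = 88.8913
θ=295.6°: R = R0 + s = 44 + 44.4095 = 88.4095

θ=125°: 59.2919
θ=268.9°: 93.3856
θ=291.7°: 88.8913
θ=295.6°: 88.4095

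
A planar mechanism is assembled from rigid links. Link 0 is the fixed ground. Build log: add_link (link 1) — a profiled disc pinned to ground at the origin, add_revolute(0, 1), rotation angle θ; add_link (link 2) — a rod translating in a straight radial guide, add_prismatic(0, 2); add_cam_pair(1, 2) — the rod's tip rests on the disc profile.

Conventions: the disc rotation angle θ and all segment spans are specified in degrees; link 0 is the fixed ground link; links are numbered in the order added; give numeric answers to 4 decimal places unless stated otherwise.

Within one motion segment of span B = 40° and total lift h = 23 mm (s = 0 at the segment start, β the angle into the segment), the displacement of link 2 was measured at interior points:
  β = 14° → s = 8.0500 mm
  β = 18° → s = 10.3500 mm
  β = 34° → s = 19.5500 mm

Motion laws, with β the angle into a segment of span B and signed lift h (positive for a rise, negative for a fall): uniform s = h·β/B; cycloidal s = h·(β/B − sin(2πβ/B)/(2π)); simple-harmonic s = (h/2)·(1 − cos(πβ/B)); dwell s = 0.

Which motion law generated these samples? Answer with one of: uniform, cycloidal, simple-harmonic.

candidates at β/B = r: uniform s = h·r (linear in β); cycloidal s = h·(r − sin(2πr)/(2π)); simple-harmonic s = (h/2)(1 − cos(πr))
β=14°: printed 8.0500 | uniform 8.0500, cycloidal 5.0885, simple-harmonic 6.2791
β=18°: printed 10.3500 | uniform 10.3500, cycloidal 9.2188, simple-harmonic 9.7010
β=34°: printed 19.5500 | uniform 19.5500, cycloidal 22.5115, simple-harmonic 21.7466
only one law matches every sample → uniform

uniform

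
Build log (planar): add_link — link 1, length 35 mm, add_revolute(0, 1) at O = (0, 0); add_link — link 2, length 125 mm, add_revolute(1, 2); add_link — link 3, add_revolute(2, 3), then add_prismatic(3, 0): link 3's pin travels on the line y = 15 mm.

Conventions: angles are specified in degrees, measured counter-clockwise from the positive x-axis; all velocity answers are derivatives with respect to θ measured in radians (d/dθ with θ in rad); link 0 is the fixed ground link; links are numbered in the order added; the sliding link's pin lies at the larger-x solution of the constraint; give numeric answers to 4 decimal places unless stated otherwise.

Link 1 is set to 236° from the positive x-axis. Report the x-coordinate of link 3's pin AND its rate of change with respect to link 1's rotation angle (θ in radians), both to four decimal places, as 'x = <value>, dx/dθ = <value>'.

geometry: r = 35 mm, L = 125 mm, e = 15 mm
crank pin P = (r cos θ, r sin θ) = (-19.571752, -29.016315)
h = r sin θ − e = -29.016315 − 15 = -44.016315
x = r cos θ + √(L² − h²) = -19.571752 + 116.993863 = 97.422112
dx/dθ = −r sin θ − h·r cos θ/√(L² − h²) (θ in radians; h = -44.016315) = 21.652883

x = 97.4221, dx/dθ = 21.6529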